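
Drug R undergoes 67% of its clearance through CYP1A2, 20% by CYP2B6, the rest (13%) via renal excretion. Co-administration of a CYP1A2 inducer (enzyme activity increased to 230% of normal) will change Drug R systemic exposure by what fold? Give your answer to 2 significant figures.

The CYP1A2 pathway (67% of clearance) is boosted to 2.3× activity: 0.67 × 2.3 = 1.541.
CYP2B6 (20%) and the residual 13% are unaffected.
CL_new/CL_old = 1.541 + 0.2 + 0.13 = 1.871.
Systemic exposure is inversely proportional to clearance, so the fold-change is 1 / 1.871 = 0.53.

0.53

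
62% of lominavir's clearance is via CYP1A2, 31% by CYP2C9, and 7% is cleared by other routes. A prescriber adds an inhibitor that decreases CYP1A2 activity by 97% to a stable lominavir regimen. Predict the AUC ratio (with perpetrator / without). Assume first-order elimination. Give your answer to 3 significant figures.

2.51

CYP1A2: 0.62 × 0.03 = 0.0186
CYP2C9: 0.31 (unchanged)
Other: 0.07 (unchanged)
Relative clearance = 0.0186 + 0.31 + 0.07 = 0.3986.
AUC ratio = CL_old/CL_new = 1 / 0.3986 = 2.51.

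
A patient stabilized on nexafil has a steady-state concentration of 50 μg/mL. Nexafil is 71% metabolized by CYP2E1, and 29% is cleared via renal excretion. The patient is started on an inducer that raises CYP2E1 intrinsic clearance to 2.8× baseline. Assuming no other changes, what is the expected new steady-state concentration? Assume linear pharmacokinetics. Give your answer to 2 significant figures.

22 μg/mL

The CYP2E1 pathway (71% of clearance) increases to 2.8× activity: 0.71 × 2.8 = 1.988.
Non-CYP routes (29%) are unchanged.
CL_new/CL_old = 1.988 + 0.29 = 2.278.
New steady-state concentration = baseline ÷ relative clearance = 50 / 2.278 = 22 μg/mL.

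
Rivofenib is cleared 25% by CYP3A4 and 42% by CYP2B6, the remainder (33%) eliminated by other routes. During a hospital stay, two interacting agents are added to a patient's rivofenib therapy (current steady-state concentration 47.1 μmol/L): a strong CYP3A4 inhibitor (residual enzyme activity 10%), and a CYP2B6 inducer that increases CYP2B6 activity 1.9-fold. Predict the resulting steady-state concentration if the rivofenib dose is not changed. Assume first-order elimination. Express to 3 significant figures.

40.8 μmol/L

The CYP3A4 pathway (25% of clearance) drops to 0.1× activity: 0.25 × 0.1 = 0.025.
The CYP2B6 pathway (42% of clearance) rises to 1.9× activity: 0.42 × 1.9 = 0.798.
The remaining 33% of clearance is unaffected.
Relative clearance = 0.025 + 0.798 + 0.33 = 1.153.
New steady-state concentration = 47.1 / 1.153 = 40.8 μmol/L (concentration scales inversely with clearance).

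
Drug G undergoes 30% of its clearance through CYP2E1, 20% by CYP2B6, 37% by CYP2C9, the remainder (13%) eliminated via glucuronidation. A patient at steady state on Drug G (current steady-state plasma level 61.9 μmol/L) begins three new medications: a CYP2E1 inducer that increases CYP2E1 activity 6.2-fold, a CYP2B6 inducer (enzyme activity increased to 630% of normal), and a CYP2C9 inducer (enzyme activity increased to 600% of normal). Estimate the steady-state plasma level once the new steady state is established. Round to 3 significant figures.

The CYP2E1 pathway (30% of clearance) is boosted to 6.2× activity: 0.3 × 6.2 = 1.86.
The CYP2B6 pathway (20% of clearance) rises to 6.3× activity: 0.2 × 6.3 = 1.26.
The CYP2C9 pathway (37% of clearance) increases to 6× activity: 0.37 × 6 = 2.22.
Non-CYP routes (13%) are unchanged.
Relative clearance = 1.86 + 1.26 + 2.22 + 0.13 = 5.47.
Dividing the baseline by the relative clearance: 61.9 / 5.47 = 11.3 μmol/L.

11.3 μmol/L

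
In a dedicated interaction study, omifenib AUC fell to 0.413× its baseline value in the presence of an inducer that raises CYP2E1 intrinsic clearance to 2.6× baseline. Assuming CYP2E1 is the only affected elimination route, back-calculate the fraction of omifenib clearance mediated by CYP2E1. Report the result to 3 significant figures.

CL'/CL = 1 / 0.413 = 2.421
2.6·fm + (1 − fm) = 2.421
fm = (2.421 − 1) / (2.6 − 1) = 0.888

0.888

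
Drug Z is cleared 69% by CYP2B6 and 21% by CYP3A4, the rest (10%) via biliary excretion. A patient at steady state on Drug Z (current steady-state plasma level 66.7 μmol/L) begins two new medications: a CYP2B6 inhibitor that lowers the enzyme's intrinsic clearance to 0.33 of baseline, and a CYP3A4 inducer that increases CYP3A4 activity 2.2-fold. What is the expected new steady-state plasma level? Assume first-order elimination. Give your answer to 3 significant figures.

CYP2B6: 0.69 × 0.33 = 0.2277
CYP3A4: 0.21 × 2.2 = 0.462
Other: 0.1 (unchanged)
Relative clearance = 0.2277 + 0.462 + 0.1 = 0.7897.
Dividing the baseline by the relative clearance: 66.7 / 0.7897 = 84.5 μmol/L.

84.5 μmol/L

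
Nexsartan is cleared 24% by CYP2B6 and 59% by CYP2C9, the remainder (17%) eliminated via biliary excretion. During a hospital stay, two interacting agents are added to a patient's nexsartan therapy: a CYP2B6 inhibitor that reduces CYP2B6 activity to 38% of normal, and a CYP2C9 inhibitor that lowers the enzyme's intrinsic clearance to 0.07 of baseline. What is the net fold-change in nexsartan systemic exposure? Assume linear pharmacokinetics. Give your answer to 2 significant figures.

3.3

CYP2B6: 0.24 × 0.38 = 0.0912
CYP2C9: 0.59 × 0.07 = 0.0413
Other: 0.17 (unchanged)
CL_new/CL_old = 0.0912 + 0.0413 + 0.17 = 0.3025.
Net systemic exposure ratio = 1 / 0.3025 = 3.3.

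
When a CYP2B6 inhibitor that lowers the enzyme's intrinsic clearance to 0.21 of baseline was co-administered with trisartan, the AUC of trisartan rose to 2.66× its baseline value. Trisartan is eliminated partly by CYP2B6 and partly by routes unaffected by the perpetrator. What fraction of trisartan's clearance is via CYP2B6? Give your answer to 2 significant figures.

Write x for the fraction cleared via CYP2B6. The observed AUC change means clearance fell to 1/2.66 = 0.3759 of baseline.
Setting x·0.21 + (1 − x) = 0.3759 and solving: x = (0.3759 − 1)/(0.21 − 1) = 0.79.

0.79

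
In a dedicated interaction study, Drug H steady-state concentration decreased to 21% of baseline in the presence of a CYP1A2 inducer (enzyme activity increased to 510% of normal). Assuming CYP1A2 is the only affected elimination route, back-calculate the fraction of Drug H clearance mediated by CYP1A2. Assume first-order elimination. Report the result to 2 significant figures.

0.92

Let fm be the CYP1A2 fraction. New clearance relative to baseline = fm × 5.1 + (1 − fm).
Steady-state concentration ratio = 1 / (new CL fraction), so new CL fraction = 1 / 0.210 = 4.762.
fm × 5.1 + 1 − fm = 4.762  ⇒  fm × (5.1 − 1) = 3.762  ⇒  fm = 0.92.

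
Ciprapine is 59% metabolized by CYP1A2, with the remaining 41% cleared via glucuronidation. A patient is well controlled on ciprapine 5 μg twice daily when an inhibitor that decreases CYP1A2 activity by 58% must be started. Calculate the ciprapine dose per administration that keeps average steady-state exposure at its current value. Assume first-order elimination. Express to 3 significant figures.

CYP1A2: 0.59 × 0.42 = 0.2478
Other: 0.41 (unchanged)
Relative clearance = 0.2478 + 0.41 = 0.6578.
To maintain the same steady-state level, dose must scale with clearance: new dose = 5 × 0.6578 = 3.29 μg.

3.29 μg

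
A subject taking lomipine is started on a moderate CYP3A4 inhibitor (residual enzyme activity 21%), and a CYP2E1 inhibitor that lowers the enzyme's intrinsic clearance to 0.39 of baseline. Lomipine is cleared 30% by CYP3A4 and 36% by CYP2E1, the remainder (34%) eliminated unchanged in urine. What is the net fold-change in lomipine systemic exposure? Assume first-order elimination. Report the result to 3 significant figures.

1.84

The CYP3A4 pathway (30% of clearance) is reduced to 0.21× activity: 0.3 × 0.21 = 0.063.
The CYP2E1 pathway (36% of clearance) falls to 0.39× activity: 0.36 × 0.39 = 0.1404.
The remaining 34% of clearance is unaffected.
Relative clearance = 0.063 + 0.1404 + 0.34 = 0.5434.
Systemic exposure ∝ 1/CL: fold-change = 1 / 0.5434 = 1.84.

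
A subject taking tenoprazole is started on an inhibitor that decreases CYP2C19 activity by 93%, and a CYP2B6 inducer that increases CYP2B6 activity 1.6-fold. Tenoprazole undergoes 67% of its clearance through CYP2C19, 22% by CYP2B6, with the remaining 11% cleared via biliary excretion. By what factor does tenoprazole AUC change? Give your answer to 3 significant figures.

1.97

The CYP2C19 pathway (67% of clearance) drops to 0.07× activity: 0.67 × 0.07 = 0.0469.
The CYP2B6 pathway (22% of clearance) is boosted to 1.6× activity: 0.22 × 1.6 = 0.352.
The remaining 11% of clearance is unaffected.
New clearance relative to baseline: 0.0469 + 0.352 + 0.11 = 0.5089.
AUC ∝ 1/CL: fold-change = 1 / 0.5089 = 1.97.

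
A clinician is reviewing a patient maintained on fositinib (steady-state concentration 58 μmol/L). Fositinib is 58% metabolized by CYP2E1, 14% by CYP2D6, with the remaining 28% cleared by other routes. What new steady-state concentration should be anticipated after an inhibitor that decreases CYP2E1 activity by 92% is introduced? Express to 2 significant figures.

The CYP2E1 pathway (58% of clearance) is reduced to 0.08× activity: 0.58 × 0.08 = 0.0464.
CYP2D6 (14%) and the residual 28% are unaffected.
CL_new/CL_old = 0.0464 + 0.14 + 0.28 = 0.4664.
New steady-state concentration = baseline ÷ relative clearance = 58 / 0.4664 = 1.2 × 10² μmol/L.

1.2 × 10² μmol/L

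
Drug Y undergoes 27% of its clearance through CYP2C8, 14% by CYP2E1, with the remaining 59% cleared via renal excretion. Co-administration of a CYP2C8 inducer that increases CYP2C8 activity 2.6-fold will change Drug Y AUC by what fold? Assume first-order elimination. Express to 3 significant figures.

0.698

CYP2C8: 0.27 × 2.6 = 0.702
CYP2E1: 0.14 (unchanged)
Other: 0.59 (unchanged)
New clearance relative to baseline: 0.702 + 0.14 + 0.59 = 1.432.
AUC is inversely proportional to clearance, so the fold-change is 1 / 1.432 = 0.698.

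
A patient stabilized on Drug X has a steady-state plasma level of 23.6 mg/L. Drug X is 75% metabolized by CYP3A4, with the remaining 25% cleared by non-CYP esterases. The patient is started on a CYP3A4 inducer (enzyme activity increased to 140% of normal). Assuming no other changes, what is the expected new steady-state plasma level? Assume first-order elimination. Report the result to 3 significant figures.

CYP3A4: 0.75 × 1.4 = 1.05
Other: 0.25 (unchanged)
CL_new/CL_old = 1.05 + 0.25 = 1.3.
New steady-state plasma level = baseline ÷ relative clearance = 23.6 / 1.3 = 18.2 mg/L.

18.2 mg/L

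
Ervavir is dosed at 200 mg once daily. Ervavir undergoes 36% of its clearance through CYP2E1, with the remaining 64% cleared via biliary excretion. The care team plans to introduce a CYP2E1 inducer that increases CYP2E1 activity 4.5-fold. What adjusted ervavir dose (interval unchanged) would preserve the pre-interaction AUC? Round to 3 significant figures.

452 mg

The CYP2E1 pathway (36% of clearance) increases to 4.5× activity: 0.36 × 4.5 = 1.62.
The remaining 64% of clearance is unaffected.
New clearance relative to baseline: 1.62 + 0.64 = 2.26.
Exposure is unchanged when dose changes in proportion to clearance. New dose = 200 mg × 2.26 = 452 mg.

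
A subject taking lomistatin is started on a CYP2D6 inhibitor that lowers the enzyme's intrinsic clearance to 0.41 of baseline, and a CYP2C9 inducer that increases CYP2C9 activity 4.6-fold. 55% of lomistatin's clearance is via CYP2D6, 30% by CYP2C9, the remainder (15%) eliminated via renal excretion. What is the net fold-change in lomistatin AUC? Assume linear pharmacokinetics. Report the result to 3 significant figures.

0.570

The CYP2D6 pathway (55% of clearance) drops to 0.41× activity: 0.55 × 0.41 = 0.2255.
The CYP2C9 pathway (30% of clearance) is boosted to 4.6× activity: 0.3 × 4.6 = 1.38.
The remaining 15% of clearance is unaffected.
CL_new/CL_old = 0.2255 + 1.38 + 0.15 = 1.7555.
AUC ∝ 1/CL: fold-change = 1 / 1.7555 = 0.570.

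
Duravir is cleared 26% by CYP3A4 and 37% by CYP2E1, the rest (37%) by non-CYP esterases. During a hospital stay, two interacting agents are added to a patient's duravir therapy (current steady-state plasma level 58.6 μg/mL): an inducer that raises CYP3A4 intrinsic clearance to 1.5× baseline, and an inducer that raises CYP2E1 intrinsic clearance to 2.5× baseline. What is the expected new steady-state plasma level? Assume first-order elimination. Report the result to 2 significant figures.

35 μg/mL

The CYP3A4 pathway (26% of clearance) is boosted to 1.5× activity: 0.26 × 1.5 = 0.39.
The CYP2E1 pathway (37% of clearance) rises to 2.5× activity: 0.37 × 2.5 = 0.925.
Non-CYP routes (37%) are unchanged.
New clearance relative to baseline: 0.39 + 0.925 + 0.37 = 1.685.
New steady-state plasma level = 58.6 / 1.685 = 35 μg/mL (concentration scales inversely with clearance).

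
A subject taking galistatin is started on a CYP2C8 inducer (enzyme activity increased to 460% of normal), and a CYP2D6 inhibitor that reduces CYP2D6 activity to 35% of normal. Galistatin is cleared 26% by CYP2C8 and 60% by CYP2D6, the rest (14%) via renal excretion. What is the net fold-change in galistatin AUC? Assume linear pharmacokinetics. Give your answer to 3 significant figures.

CYP2C8: 0.26 × 4.6 = 1.196
CYP2D6: 0.6 × 0.35 = 0.21
Other: 0.14 (unchanged)
Relative clearance = 1.196 + 0.21 + 0.14 = 1.546.
AUC ∝ 1/CL: fold-change = 1 / 1.546 = 0.647.

0.647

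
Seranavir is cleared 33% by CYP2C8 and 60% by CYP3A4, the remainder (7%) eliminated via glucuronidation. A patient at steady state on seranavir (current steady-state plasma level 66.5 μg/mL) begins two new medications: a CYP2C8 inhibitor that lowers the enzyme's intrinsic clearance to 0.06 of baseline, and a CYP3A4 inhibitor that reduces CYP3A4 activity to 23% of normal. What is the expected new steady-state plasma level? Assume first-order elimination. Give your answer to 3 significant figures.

292 μg/mL

CYP2C8: 0.33 × 0.06 = 0.0198
CYP3A4: 0.6 × 0.23 = 0.138
Other: 0.07 (unchanged)
CL_new/CL_old = 0.0198 + 0.138 + 0.07 = 0.2278.
Steady-state plasma level ∝ 1/CL: new value = 66.5 / 0.2278 = 292 μg/mL.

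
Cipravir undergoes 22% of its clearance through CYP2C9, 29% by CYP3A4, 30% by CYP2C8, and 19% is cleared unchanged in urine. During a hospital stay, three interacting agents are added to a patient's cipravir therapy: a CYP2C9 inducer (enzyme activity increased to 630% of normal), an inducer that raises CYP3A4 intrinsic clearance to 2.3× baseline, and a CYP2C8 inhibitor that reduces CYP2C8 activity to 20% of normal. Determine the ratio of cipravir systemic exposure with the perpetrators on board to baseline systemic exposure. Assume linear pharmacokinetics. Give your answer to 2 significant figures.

0.43

The CYP2C9 pathway (22% of clearance) is boosted to 6.3× activity: 0.22 × 6.3 = 1.386.
The CYP3A4 pathway (29% of clearance) increases to 2.3× activity: 0.29 × 2.3 = 0.667.
The CYP2C8 pathway (30% of clearance) falls to 0.2× activity: 0.3 × 0.2 = 0.06.
The remaining 19% of clearance is unaffected.
CL_new/CL_old = 1.386 + 0.667 + 0.06 + 0.19 = 2.303.
Net systemic exposure ratio = 1 / 2.303 = 0.43.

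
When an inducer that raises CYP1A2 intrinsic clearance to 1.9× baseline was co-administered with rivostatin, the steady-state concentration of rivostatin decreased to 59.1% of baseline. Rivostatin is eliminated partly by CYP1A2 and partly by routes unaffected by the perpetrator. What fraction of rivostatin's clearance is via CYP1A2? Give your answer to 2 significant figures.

Let x = fm,CYP1A2. Because steady-state concentration ∝ 1/CL, relative clearance rose to 1/0.591 = 1.692.
Only the CYP1A2 route changed, so 1.692 = x·1.9 + (1 − x), giving x = 0.77.

0.77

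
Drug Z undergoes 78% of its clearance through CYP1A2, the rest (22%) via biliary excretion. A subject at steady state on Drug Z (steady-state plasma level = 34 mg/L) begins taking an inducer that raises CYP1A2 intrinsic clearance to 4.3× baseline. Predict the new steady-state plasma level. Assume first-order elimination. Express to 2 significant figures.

The CYP1A2 pathway (78% of clearance) increases to 4.3× activity: 0.78 × 4.3 = 3.354.
Non-CYP routes (22%) are unchanged.
New clearance relative to baseline: 3.354 + 0.22 = 3.574.
Steady-state plasma level ∝ 1/CL, so new value = 34 / 3.574 = 9.5 mg/L.

9.5 mg/L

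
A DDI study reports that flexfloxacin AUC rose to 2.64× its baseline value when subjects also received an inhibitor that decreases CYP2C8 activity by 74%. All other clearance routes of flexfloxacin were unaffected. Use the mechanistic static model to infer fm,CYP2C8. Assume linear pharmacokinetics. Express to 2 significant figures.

0.84

Let fm be the CYP2C8 fraction. New clearance relative to baseline = fm × 0.26 + (1 − fm).
AUC ratio = 1 / (new CL fraction), so new CL fraction = 1 / 2.64 = 0.3788.
fm × 0.26 + 1 − fm = 0.3788  ⇒  fm × (0.26 − 1) = −0.6212  ⇒  fm = 0.84.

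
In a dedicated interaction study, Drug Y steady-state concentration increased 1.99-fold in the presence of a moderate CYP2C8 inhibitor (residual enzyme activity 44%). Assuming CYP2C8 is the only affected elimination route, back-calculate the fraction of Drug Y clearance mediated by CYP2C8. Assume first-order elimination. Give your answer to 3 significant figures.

Let fm be the CYP2C8 fraction. New clearance relative to baseline = fm × 0.44 + (1 − fm).
Steady-state concentration ratio = 1 / (new CL fraction), so new CL fraction = 1 / 1.99 = 0.5025.
fm × 0.44 + 1 − fm = 0.5025  ⇒  fm × (0.44 − 1) = −0.4975  ⇒  fm = 0.888.

0.888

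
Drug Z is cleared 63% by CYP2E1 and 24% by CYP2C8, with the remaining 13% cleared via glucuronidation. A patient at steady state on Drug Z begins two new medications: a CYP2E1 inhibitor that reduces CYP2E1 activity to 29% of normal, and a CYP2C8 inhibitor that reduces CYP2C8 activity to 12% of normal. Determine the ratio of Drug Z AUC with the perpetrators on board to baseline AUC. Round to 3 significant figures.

2.93

CYP2E1: 0.63 × 0.29 = 0.1827
CYP2C8: 0.24 × 0.12 = 0.0288
Other: 0.13 (unchanged)
CL_new/CL_old = 0.1827 + 0.0288 + 0.13 = 0.3415.
AUC ∝ 1/CL: fold-change = 1 / 0.3415 = 2.93.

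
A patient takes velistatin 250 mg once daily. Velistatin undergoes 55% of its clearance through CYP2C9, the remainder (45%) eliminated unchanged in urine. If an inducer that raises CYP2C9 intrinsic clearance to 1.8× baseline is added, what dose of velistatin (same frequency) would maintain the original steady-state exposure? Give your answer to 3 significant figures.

The CYP2C9 pathway (55% of clearance) is boosted to 1.8× activity: 0.55 × 1.8 = 0.99.
Non-CYP routes (45%) are unchanged.
Relative clearance = 0.99 + 0.45 = 1.44.
To maintain the same steady-state level, dose must scale with clearance: new dose = 250 × 1.44 = 360 mg.

360 mg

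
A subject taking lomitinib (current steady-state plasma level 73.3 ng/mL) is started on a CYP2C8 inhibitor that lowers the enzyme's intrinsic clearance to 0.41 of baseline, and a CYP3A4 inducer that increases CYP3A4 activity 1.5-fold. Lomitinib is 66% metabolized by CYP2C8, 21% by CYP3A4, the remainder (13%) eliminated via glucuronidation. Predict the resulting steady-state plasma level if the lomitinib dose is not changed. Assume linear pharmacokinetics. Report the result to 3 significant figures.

The CYP2C8 pathway (66% of clearance) drops to 0.41× activity: 0.66 × 0.41 = 0.2706.
The CYP3A4 pathway (21% of clearance) increases to 1.5× activity: 0.21 × 1.5 = 0.315.
Non-CYP routes (13%) are unchanged.
Relative clearance = 0.2706 + 0.315 + 0.13 = 0.7156.
New steady-state plasma level = 73.3 / 0.7156 = 102 ng/mL (concentration scales inversely with clearance).

102 ng/mL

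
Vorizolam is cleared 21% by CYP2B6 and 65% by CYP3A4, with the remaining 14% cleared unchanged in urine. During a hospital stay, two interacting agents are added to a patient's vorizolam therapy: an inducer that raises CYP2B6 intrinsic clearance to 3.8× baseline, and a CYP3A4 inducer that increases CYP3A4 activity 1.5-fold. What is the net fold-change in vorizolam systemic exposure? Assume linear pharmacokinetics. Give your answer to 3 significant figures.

CYP2B6: 0.21 × 3.8 = 0.798
CYP3A4: 0.65 × 1.5 = 0.975
Other: 0.14 (unchanged)
Relative clearance = 0.798 + 0.975 + 0.14 = 1.913.
Because systemic exposure varies inversely with clearance, the combined effect is 1 / 1.913 = 0.523.

0.523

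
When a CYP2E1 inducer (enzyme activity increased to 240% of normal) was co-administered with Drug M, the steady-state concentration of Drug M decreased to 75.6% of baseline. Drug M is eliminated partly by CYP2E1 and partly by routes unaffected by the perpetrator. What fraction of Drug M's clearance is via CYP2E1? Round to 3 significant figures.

0.231

Call the CYP2E1 fraction fm. After the interaction, CL_new/CL_old = fm × 2.4 + (1 − fm).
Steady-state concentration ratio = 1 / (new CL fraction), so new CL fraction = 1 / 0.756 = 1.323.
fm × 2.4 + 1 − fm = 1.323  ⇒  fm × (2.4 − 1) = 0.3228  ⇒  fm = 0.231.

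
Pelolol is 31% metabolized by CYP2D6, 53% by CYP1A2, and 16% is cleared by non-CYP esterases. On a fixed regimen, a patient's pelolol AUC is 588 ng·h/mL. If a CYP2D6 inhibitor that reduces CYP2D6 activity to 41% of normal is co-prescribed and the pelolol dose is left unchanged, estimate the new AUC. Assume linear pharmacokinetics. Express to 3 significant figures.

720 ng·h/mL

The CYP2D6 pathway (31% of clearance) is reduced to 0.41× activity: 0.31 × 0.41 = 0.1271.
CYP1A2 (53%) and the residual 16% are unaffected.
New clearance relative to baseline: 0.1271 + 0.53 + 0.16 = 0.8171.
New AUC = baseline ÷ relative clearance = 588 / 0.8171 = 720 ng·h/mL.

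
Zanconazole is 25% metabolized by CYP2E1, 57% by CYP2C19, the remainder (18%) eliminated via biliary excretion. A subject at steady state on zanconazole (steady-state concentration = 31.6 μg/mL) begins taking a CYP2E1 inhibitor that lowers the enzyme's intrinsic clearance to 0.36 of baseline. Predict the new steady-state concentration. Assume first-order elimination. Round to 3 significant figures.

The CYP2E1 pathway (25% of clearance) drops to 0.36× activity: 0.25 × 0.36 = 0.09.
CYP2C19 (57%) and the residual 18% are unaffected.
CL_new/CL_old = 0.09 + 0.57 + 0.18 = 0.84.
Steady-state concentration ∝ 1/CL, so new value = 31.6 / 0.84 = 37.6 μg/mL.

37.6 μg/mL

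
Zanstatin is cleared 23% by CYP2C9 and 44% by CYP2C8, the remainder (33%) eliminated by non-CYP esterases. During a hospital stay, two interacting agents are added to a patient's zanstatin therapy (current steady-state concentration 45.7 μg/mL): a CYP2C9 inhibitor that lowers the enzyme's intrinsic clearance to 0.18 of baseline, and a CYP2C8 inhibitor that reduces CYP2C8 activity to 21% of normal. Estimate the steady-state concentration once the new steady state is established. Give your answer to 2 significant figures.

The CYP2C9 pathway (23% of clearance) is reduced to 0.18× activity: 0.23 × 0.18 = 0.0414.
The CYP2C8 pathway (44% of clearance) falls to 0.21× activity: 0.44 × 0.21 = 0.0924.
Non-CYP routes (33%) are unchanged.
New clearance relative to baseline: 0.0414 + 0.0924 + 0.33 = 0.4638.
Dividing the baseline by the relative clearance: 45.7 / 0.4638 = 99 μg/mL.

99 μg/mL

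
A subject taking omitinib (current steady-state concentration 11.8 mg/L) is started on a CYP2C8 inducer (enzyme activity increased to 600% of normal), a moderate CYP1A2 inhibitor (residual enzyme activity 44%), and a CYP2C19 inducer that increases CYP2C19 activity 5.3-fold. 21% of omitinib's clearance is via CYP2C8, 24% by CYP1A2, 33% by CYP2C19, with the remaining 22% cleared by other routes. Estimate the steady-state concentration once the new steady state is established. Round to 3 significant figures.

3.54 mg/L

The CYP2C8 pathway (21% of clearance) increases to 6× activity: 0.21 × 6 = 1.26.
The CYP1A2 pathway (24% of clearance) drops to 0.44× activity: 0.24 × 0.44 = 0.1056.
The CYP2C19 pathway (33% of clearance) increases to 5.3× activity: 0.33 × 5.3 = 1.749.
The remaining 22% of clearance is unaffected.
CL_new/CL_old = 1.26 + 0.1056 + 1.749 + 0.22 = 3.3346.
New steady-state concentration = 11.8 / 3.3346 = 3.54 mg/L (concentration scales inversely with clearance).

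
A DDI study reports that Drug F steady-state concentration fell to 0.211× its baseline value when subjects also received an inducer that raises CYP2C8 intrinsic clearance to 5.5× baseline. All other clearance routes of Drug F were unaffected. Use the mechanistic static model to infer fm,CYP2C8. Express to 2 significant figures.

Let x = fm,CYP2C8. Because steady-state concentration ∝ 1/CL, relative clearance rose to 1/0.211 = 4.739.
Only the CYP2C8 route changed, so 4.739 = x·5.5 + (1 − x), giving x = 0.83.

0.83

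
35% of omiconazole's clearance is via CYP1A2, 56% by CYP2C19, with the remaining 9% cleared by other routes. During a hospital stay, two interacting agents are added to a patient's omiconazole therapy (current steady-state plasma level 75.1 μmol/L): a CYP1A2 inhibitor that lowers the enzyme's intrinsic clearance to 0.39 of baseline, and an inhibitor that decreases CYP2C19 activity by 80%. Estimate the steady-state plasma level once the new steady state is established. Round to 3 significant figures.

222 μmol/L

CYP1A2: 0.35 × 0.39 = 0.1365
CYP2C19: 0.56 × 0.2 = 0.112
Other: 0.09 (unchanged)
Relative clearance = 0.1365 + 0.112 + 0.09 = 0.3385.
New steady-state plasma level = 75.1 / 0.3385 = 222 μmol/L (concentration scales inversely with clearance).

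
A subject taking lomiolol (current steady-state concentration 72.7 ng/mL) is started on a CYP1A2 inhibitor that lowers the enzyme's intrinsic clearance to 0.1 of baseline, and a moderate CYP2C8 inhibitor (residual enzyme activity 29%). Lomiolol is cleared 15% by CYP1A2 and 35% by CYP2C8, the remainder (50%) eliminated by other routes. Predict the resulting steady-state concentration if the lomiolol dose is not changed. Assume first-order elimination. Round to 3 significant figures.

118 ng/mL

The CYP1A2 pathway (15% of clearance) drops to 0.1× activity: 0.15 × 0.1 = 0.015.
The CYP2C8 pathway (35% of clearance) falls to 0.29× activity: 0.35 × 0.29 = 0.1015.
Non-CYP routes (50%) are unchanged.
New clearance relative to baseline: 0.015 + 0.1015 + 0.5 = 0.6165.
Dividing the baseline by the relative clearance: 72.7 / 0.6165 = 118 ng/mL.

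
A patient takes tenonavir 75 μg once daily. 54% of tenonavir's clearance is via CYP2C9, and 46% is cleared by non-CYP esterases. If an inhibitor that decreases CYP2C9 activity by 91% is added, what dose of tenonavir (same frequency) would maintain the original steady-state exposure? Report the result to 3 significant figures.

CYP2C9: 0.54 × 0.09 = 0.0486
Other: 0.46 (unchanged)
New clearance relative to baseline: 0.0486 + 0.46 = 0.5086.
To maintain the same steady-state level, dose must scale with clearance: new dose = 75 × 0.5086 = 38.1 μg.

38.1 μg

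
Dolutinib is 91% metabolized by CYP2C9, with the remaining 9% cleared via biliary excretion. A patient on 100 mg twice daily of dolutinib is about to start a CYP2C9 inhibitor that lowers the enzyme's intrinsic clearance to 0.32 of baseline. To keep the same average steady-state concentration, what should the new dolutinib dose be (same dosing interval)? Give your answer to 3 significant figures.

The CYP2C9 pathway (91% of clearance) drops to 0.32× activity: 0.91 × 0.32 = 0.2912.
Non-CYP routes (9%) are unchanged.
Relative clearance = 0.2912 + 0.09 = 0.3812.
Exposure is unchanged when dose changes in proportion to clearance. New dose = 100 mg × 0.3812 = 38.1 mg.

38.1 mg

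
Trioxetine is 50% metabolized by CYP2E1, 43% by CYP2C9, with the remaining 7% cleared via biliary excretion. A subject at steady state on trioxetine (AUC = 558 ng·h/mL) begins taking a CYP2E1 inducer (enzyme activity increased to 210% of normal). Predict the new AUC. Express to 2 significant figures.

3.6 × 10² ng·h/mL

The CYP2E1 pathway (50% of clearance) increases to 2.1× activity: 0.5 × 2.1 = 1.05.
CYP2C9 (43%) and the residual 7% are unaffected.
New clearance relative to baseline: 1.05 + 0.43 + 0.07 = 1.55.
New AUC = baseline ÷ relative clearance = 558 / 1.55 = 3.6 × 10² ng·h/mL.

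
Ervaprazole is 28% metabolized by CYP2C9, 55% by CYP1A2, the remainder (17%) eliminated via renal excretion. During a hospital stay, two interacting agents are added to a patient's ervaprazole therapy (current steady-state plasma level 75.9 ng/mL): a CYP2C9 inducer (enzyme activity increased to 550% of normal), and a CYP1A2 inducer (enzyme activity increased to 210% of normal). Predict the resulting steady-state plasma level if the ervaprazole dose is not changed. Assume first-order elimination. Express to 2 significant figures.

CYP2C9: 0.28 × 5.5 = 1.54
CYP1A2: 0.55 × 2.1 = 1.155
Other: 0.17 (unchanged)
New clearance relative to baseline: 1.54 + 1.155 + 0.17 = 2.865.
Dividing the baseline by the relative clearance: 75.9 / 2.865 = 26 ng/mL.

26 ng/mL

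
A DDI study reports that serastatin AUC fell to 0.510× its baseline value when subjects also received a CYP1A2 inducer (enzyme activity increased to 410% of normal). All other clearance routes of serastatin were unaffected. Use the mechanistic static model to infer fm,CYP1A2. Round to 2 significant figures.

Call the CYP1A2 fraction fm. After the interaction, CL_new/CL_old = fm × 4.1 + (1 − fm).
AUC ratio = 1 / (new CL fraction), so new CL fraction = 1 / 0.510 = 1.961.
fm × 4.1 + 1 − fm = 1.961  ⇒  fm × (4.1 − 1) = 0.9608  ⇒  fm = 0.31.

0.31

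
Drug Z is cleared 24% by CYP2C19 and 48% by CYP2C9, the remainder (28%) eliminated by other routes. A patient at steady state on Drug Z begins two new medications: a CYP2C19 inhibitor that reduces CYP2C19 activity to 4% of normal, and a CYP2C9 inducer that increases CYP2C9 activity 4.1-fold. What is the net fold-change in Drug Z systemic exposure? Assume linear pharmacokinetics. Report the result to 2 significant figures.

The CYP2C19 pathway (24% of clearance) drops to 0.04× activity: 0.24 × 0.04 = 0.0096.
The CYP2C9 pathway (48% of clearance) is boosted to 4.1× activity: 0.48 × 4.1 = 1.968.
The remaining 28% of clearance is unaffected.
Relative clearance = 0.0096 + 1.968 + 0.28 = 2.2576.
Net systemic exposure ratio = 1 / 2.2576 = 0.44.

0.44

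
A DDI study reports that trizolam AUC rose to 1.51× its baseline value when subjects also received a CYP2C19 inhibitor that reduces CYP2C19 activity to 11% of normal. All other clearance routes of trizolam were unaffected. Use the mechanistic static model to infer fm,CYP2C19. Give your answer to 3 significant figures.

Let x = fm,CYP2C19. Because AUC ∝ 1/CL, relative clearance fell to 1/1.51 = 0.6623.
Only the CYP2C19 route changed, so 0.6623 = x·0.11 + (1 − x), giving x = 0.379.

0.379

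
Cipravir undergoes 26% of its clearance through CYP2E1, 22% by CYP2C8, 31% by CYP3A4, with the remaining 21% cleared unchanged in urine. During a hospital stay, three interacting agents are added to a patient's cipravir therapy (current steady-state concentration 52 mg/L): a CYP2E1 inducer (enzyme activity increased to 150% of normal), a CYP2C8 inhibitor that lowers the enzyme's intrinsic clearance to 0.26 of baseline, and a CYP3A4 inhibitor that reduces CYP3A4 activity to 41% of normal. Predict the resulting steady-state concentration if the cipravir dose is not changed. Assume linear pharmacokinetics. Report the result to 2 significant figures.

66 mg/L

The CYP2E1 pathway (26% of clearance) rises to 1.5× activity: 0.26 × 1.5 = 0.39.
The CYP2C8 pathway (22% of clearance) drops to 0.26× activity: 0.22 × 0.26 = 0.0572.
The CYP3A4 pathway (31% of clearance) falls to 0.41× activity: 0.31 × 0.41 = 0.1271.
The remaining 21% of clearance is unaffected.
New clearance relative to baseline: 0.39 + 0.0572 + 0.1271 + 0.21 = 0.7843.
Dividing the baseline by the relative clearance: 52 / 0.7843 = 66 mg/L.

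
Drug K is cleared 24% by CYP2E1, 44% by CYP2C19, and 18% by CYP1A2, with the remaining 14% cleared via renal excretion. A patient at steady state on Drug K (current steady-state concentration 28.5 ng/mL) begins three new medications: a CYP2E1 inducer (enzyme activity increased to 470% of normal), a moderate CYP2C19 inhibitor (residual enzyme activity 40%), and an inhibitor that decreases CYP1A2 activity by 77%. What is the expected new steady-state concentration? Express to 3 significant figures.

19.2 ng/mL

The CYP2E1 pathway (24% of clearance) increases to 4.7× activity: 0.24 × 4.7 = 1.128.
The CYP2C19 pathway (44% of clearance) is reduced to 0.4× activity: 0.44 × 0.4 = 0.176.
The CYP1A2 pathway (18% of clearance) falls to 0.23× activity: 0.18 × 0.23 = 0.0414.
The remaining 14% of clearance is unaffected.
CL_new/CL_old = 1.128 + 0.176 + 0.0414 + 0.14 = 1.4854.
Steady-state concentration ∝ 1/CL: new value = 28.5 / 1.4854 = 19.2 ng/mL.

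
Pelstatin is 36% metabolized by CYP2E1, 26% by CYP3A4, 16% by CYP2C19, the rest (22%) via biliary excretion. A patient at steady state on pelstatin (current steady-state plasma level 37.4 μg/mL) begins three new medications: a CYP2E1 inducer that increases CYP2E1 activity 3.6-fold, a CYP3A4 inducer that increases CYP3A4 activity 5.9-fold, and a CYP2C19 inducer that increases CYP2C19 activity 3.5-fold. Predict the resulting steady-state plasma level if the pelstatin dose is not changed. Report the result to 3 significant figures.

10.4 μg/mL

CYP2E1: 0.36 × 3.6 = 1.296
CYP3A4: 0.26 × 5.9 = 1.534
CYP2C19: 0.16 × 3.5 = 0.56
Other: 0.22 (unchanged)
CL_new/CL_old = 1.296 + 1.534 + 0.56 + 0.22 = 3.61.
New steady-state plasma level = 37.4 / 3.61 = 10.4 μg/mL (concentration scales inversely with clearance).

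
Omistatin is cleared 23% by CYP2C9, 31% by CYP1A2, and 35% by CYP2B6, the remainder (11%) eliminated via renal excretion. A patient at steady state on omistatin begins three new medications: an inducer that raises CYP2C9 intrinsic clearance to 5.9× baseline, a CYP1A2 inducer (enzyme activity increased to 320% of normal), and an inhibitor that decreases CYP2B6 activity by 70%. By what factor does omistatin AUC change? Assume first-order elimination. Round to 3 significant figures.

The CYP2C9 pathway (23% of clearance) rises to 5.9× activity: 0.23 × 5.9 = 1.357.
The CYP1A2 pathway (31% of clearance) increases to 3.2× activity: 0.31 × 3.2 = 0.992.
The CYP2B6 pathway (35% of clearance) falls to 0.3× activity: 0.35 × 0.3 = 0.105.
The remaining 11% of clearance is unaffected.
Relative clearance = 1.357 + 0.992 + 0.105 + 0.11 = 2.564.
Net AUC ratio = 1 / 2.564 = 0.390.

0.390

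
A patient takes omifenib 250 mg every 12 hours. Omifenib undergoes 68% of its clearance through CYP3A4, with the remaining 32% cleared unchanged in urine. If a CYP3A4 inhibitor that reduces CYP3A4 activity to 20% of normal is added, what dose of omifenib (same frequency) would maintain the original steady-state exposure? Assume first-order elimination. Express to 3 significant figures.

114 mg

The CYP3A4 pathway (68% of clearance) is reduced to 0.2× activity: 0.68 × 0.2 = 0.136.
Non-CYP routes (32%) are unchanged.
CL_new/CL_old = 0.136 + 0.32 = 0.456.
Css,avg = (dose rate)/CL, so holding Css fixed requires dose ∝ CL: 250 × 0.456 = 114 mg.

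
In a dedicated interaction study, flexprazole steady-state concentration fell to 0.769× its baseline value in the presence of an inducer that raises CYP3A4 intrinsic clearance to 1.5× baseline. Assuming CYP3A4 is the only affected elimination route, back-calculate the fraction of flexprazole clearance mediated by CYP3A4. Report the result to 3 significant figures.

Let x = fm,CYP3A4. Because steady-state concentration ∝ 1/CL, relative clearance rose to 1/0.769 = 1.3.
Only the CYP3A4 route changed, so 1.3 = x·1.5 + (1 − x), giving x = 0.601.

0.601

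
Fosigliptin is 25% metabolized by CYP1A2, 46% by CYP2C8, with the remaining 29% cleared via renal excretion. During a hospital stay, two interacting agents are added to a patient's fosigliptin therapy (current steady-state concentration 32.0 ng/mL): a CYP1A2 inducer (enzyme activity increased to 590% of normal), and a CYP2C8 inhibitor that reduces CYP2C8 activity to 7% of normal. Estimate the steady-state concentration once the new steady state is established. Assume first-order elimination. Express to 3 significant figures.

17.8 ng/mL

The CYP1A2 pathway (25% of clearance) is boosted to 5.9× activity: 0.25 × 5.9 = 1.475.
The CYP2C8 pathway (46% of clearance) is reduced to 0.07× activity: 0.46 × 0.07 = 0.0322.
The remaining 29% of clearance is unaffected.
CL_new/CL_old = 1.475 + 0.0322 + 0.29 = 1.7972.
New steady-state concentration = 32.0 / 1.7972 = 17.8 ng/mL (concentration scales inversely with clearance).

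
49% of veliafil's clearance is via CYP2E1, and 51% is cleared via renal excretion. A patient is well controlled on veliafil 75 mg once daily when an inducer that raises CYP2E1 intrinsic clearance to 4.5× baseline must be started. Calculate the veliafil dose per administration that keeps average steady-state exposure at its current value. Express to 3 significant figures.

The CYP2E1 pathway (49% of clearance) rises to 4.5× activity: 0.49 × 4.5 = 2.205.
Non-CYP routes (51%) are unchanged.
CL_new/CL_old = 2.205 + 0.51 = 2.715.
Exposure is unchanged when dose changes in proportion to clearance. New dose = 75 mg × 2.715 = 204 mg.

204 mg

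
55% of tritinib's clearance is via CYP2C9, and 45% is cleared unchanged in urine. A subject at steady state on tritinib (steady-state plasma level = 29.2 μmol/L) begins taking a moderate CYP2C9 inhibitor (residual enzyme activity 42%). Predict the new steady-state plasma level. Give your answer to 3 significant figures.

42.9 μmol/L

CYP2C9: 0.55 × 0.42 = 0.231
Other: 0.45 (unchanged)
CL_new/CL_old = 0.231 + 0.45 = 0.681.
With dosing unchanged, steady-state plasma level scales as 1/CL: 29.2 / 0.681 = 42.9 μmol/L.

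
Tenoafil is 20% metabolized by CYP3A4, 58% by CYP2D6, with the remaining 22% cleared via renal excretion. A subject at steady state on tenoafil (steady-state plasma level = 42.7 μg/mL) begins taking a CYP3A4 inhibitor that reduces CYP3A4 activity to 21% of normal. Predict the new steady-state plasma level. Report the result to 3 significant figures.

50.7 μg/mL

The CYP3A4 pathway (20% of clearance) falls to 0.21× activity: 0.2 × 0.21 = 0.042.
CYP2D6 (58%) and the residual 22% are unaffected.
New clearance relative to baseline: 0.042 + 0.58 + 0.22 = 0.842.
With dosing unchanged, steady-state plasma level scales as 1/CL: 42.7 / 0.842 = 50.7 μg/mL.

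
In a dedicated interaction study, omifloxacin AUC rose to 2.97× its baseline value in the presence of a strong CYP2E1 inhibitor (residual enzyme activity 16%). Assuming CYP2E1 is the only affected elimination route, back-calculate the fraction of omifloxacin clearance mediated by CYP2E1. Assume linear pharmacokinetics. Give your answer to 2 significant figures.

CL'/CL = 1 / 2.97 = 0.3367
0.16·fm + (1 − fm) = 0.3367
fm = (0.3367 − 1) / (0.16 − 1) = 0.79

0.79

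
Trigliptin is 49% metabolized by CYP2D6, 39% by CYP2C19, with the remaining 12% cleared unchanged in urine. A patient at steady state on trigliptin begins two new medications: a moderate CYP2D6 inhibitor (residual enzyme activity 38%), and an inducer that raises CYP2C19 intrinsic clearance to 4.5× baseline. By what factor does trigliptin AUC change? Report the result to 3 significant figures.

The CYP2D6 pathway (49% of clearance) falls to 0.38× activity: 0.49 × 0.38 = 0.1862.
The CYP2C19 pathway (39% of clearance) is boosted to 4.5× activity: 0.39 × 4.5 = 1.755.
The remaining 12% of clearance is unaffected.
New clearance relative to baseline: 0.1862 + 1.755 + 0.12 = 2.0612.
Because AUC varies inversely with clearance, the combined effect is 1 / 2.0612 = 0.485.

0.485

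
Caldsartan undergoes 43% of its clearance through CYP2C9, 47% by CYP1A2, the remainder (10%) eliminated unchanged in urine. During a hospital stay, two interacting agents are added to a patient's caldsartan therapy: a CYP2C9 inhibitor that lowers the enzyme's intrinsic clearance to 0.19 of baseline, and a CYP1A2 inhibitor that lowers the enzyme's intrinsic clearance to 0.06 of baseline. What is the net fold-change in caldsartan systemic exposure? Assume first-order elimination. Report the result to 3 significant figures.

CYP2C9: 0.43 × 0.19 = 0.0817
CYP1A2: 0.47 × 0.06 = 0.0282
Other: 0.1 (unchanged)
Relative clearance = 0.0817 + 0.0282 + 0.1 = 0.2099.
Because systemic exposure varies inversely with clearance, the combined effect is 1 / 0.2099 = 4.76.

4.76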